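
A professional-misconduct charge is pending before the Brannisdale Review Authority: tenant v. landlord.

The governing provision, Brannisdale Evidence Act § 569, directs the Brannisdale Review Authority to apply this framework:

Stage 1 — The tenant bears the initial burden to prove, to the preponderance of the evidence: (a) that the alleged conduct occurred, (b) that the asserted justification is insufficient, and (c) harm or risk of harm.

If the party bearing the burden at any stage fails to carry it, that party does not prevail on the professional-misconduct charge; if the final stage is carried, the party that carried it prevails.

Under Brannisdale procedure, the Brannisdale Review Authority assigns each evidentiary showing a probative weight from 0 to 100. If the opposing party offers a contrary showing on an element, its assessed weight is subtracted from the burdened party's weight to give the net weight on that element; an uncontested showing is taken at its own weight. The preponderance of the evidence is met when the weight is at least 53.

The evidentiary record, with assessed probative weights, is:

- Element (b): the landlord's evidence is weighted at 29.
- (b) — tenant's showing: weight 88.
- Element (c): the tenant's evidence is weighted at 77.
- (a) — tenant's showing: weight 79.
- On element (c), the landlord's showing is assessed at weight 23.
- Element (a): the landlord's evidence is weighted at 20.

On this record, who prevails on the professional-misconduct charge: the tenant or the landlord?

tenant

Stage 1 — burden on tenant; standard: the preponderance of the evidence (weight is at least 53).
    (a): 79 − 20 = 59 ≥ 53 [met]
    (b): 88 − 29 = 59 ≥ 53 [met]
    (c): 77 − 23 = 54 ≥ 53 [met]
  The tenant carries the last stage.
Every stage carried; the tenant prevails.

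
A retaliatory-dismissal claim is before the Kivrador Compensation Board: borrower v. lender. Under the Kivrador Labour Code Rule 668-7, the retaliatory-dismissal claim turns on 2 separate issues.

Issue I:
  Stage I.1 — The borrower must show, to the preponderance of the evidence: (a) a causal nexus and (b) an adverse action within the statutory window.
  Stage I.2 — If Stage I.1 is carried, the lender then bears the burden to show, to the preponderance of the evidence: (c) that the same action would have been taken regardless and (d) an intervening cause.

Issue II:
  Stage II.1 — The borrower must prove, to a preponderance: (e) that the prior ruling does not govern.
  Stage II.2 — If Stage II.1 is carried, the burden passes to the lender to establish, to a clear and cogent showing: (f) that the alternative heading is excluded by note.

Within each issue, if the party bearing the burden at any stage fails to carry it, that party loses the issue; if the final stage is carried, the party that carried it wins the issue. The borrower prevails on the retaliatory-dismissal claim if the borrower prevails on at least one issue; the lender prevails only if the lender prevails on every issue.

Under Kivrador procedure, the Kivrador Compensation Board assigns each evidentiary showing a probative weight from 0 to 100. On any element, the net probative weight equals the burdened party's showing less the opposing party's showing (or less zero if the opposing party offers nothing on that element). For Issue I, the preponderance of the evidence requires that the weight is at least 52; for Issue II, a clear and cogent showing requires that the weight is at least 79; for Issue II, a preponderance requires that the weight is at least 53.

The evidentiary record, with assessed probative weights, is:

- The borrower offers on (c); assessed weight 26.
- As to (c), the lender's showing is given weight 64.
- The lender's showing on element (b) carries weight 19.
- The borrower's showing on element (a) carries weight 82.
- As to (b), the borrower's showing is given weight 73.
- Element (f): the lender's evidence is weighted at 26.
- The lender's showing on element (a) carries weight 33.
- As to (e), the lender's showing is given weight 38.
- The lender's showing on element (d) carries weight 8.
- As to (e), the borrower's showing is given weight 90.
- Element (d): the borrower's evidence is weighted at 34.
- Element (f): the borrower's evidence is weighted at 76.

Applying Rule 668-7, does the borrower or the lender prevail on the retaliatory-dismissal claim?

— Issue I —
Stage I.1 (borrower, the preponderance of the evidence, weight is at least 52): (a) net 82−33=49 < 52 — fails; (b) net 73−19=54 ≥ 52 — meets.
  The borrower does not carry Stage I.1.
So the lender prevails on this issue.
— Issue II —
Stage II.1 — burden on borrower; standard: a preponderance (weight is at least 53).
    (e): 90 − 38 = 52 < 53 [not met]
  The borrower does not carry Stage II.1.
The lender prevails on this issue.
Per-issue: Issue I → lender; Issue II → lender. The borrower must prevail on at least one issue; overall, the lender prevails.

lender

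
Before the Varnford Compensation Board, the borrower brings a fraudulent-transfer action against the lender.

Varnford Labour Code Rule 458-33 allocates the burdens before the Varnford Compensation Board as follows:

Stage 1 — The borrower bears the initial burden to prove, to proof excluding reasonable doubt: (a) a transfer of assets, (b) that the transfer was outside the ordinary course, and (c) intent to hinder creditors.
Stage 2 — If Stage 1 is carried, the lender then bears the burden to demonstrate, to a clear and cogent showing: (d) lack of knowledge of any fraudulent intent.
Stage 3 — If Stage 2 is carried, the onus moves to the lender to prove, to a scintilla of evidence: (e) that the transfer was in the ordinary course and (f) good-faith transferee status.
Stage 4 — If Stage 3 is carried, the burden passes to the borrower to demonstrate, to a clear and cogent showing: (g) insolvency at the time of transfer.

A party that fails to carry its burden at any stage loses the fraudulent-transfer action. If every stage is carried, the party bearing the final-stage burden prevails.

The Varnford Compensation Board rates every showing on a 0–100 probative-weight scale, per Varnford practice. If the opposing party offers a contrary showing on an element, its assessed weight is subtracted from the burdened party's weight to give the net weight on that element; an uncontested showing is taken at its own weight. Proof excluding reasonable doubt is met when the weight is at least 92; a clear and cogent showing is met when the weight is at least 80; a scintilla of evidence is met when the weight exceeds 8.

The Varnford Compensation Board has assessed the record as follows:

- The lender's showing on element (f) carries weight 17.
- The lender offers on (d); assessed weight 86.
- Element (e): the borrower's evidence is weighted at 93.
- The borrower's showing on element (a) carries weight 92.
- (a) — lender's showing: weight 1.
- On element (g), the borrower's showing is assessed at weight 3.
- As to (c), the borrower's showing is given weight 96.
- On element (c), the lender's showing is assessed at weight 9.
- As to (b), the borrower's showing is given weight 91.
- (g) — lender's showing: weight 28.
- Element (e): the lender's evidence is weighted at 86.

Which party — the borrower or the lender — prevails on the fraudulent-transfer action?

Stage 1 — burden on borrower; standard: proof excluding reasonable doubt (weight is at least 92).
    (a): 92 − 1 = 91 < 92 [not met]
    (b): 91 < 92 [not met]
    (c): 96 − 9 = 87 < 92 [not met]
  The borrower does not carry Stage 1.
The lender prevails.

lender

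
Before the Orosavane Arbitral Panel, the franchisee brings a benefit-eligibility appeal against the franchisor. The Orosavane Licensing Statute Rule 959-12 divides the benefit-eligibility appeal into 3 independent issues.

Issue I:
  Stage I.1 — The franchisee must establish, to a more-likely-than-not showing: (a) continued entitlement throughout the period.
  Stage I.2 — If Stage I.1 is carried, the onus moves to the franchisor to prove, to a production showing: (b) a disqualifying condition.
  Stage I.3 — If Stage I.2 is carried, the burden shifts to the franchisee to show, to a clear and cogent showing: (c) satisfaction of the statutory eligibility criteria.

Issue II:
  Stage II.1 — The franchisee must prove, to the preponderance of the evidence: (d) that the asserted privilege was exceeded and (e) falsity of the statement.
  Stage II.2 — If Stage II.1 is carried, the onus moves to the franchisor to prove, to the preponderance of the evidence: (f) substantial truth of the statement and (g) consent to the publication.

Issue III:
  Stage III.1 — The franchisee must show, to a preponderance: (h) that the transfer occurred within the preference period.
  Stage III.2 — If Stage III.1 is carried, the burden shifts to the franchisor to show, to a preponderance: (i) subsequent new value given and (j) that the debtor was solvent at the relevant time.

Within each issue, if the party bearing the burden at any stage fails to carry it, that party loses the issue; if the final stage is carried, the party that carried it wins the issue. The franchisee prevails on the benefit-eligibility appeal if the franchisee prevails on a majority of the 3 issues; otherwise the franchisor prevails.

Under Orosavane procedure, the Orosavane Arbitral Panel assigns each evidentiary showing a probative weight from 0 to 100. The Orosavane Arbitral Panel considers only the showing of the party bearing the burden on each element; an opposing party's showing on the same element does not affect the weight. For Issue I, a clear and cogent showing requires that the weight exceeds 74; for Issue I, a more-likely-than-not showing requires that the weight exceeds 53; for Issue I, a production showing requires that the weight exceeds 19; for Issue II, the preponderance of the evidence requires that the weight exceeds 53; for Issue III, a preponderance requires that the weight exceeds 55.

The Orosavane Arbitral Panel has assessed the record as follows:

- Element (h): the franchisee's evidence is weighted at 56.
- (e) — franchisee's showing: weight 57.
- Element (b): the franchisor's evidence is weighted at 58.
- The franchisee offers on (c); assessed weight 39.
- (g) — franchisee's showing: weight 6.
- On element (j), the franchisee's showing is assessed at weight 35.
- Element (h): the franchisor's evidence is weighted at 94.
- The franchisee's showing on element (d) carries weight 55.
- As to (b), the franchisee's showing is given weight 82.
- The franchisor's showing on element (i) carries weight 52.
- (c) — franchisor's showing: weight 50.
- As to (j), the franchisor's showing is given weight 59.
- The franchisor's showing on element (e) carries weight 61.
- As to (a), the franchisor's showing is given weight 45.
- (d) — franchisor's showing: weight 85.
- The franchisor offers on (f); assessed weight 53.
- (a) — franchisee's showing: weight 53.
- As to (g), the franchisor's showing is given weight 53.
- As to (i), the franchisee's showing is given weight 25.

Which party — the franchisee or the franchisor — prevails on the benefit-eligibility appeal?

franchisee

— Issue I —
Stage I.1 (franchisee, a more-likely-than-not showing, weight exceeds 53): (a) 53 (franchisor's 45 disregarded) ≤ 53 — fails.
  Not every element is met, so the franchisee fails to carry Stage I.1.
The analysis ends at Stage I.1; the franchisor prevails on this issue.
— Issue II —
At Stage II.1 the franchisee must meet the preponderance of the evidence (weight exceeds 53): on (d) the weight is 55 (the franchisor's 85 is given no effect), which does exceed 53, so (d) meets the standard; on (e) the weight is 57 (the franchisor's 61 is given no effect), > 53, so (e) meets the standard.
  Stage II.1 carried; the burden shifts to the franchisor.
At Stage II.2 the franchisor must meet the preponderance of the evidence (weight exceeds 53): on (f) the weight is 53, which does not exceed 53, so (f) does not meet the standard; on (g) the weight is 53 (the franchisee's 6 is given no effect), ≤ 53, so (g) does not meet the standard.
  Stage II.2 not carried; the franchisor fails its burden.
The franchisee prevails on this issue.
— Issue III —
At Stage III.1 the franchisee must meet a preponderance (weight exceeds 55): on (h) the weight is 56 (the franchisor's 94 is given no effect), > 55, so (h) meets the standard.
  The franchisee carries Stage III.1; the franchisor now bears the burden.
At Stage III.2 the franchisor must meet a preponderance (weight exceeds 55): on (i) the weight is 52 (the franchisee's 25 is given no effect), which does not exceed 55, so (i) does not meet the standard; on (j) the weight is 59 (the franchisee's 35 is given no effect), > 55, so (j) meets the standard.
  Not every element is met, so the franchisor fails to carry Stage III.2.
The analysis ends at Stage III.2; the franchisee prevails on this issue.
Per-issue: Issue I → franchisor; Issue II → franchisee; Issue III → franchisee. The franchisee must prevail on a majority of issues; overall, the franchisee prevails.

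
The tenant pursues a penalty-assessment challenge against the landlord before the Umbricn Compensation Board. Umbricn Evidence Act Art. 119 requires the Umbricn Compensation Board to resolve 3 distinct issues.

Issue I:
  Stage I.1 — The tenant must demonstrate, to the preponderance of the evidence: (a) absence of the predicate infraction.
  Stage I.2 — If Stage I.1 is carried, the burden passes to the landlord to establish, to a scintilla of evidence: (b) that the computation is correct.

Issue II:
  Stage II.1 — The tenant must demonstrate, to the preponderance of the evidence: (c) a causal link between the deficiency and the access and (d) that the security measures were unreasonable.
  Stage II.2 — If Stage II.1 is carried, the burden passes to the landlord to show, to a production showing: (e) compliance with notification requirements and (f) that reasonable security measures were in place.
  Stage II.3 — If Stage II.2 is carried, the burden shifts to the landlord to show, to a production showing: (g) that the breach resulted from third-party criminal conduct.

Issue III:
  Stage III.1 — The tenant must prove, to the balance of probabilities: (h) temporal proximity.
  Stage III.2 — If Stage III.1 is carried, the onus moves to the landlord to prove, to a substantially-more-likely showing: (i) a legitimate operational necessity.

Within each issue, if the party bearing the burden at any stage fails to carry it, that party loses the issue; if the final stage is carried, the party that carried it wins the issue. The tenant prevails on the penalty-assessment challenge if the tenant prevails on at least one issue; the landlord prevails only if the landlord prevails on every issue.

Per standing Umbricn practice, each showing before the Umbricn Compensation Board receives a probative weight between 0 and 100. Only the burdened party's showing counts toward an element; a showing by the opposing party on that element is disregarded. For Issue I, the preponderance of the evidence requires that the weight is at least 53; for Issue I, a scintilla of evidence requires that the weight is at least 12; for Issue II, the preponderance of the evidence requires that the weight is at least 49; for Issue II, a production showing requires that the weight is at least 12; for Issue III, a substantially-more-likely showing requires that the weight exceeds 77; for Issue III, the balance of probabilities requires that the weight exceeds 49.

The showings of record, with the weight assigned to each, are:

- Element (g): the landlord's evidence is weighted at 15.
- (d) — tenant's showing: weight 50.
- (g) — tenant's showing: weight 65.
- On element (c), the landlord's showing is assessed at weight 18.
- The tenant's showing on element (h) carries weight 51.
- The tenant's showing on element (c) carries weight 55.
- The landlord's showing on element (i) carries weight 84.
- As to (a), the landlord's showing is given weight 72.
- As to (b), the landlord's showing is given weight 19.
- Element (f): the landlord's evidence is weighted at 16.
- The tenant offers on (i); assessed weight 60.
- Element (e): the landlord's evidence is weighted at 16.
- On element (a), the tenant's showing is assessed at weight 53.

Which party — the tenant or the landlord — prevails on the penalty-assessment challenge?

— Issue I —
At Stage I.1 the tenant must meet the preponderance of the evidence (weight is at least 53): on (a) the weight is 53 (the landlord's 72 is given no effect), which does reach 53, so (a) meets the standard.
  Stage I.1 is satisfied; the onus moves to the landlord.
At Stage I.2 the landlord must meet a scintilla of evidence (weight is at least 12): on (b) the weight is 19, ≥ 12, so (b) meets the standard.
  All elements met at the final stage.
With every stage satisfied, the landlord prevails on this issue.
— Issue II —
Stage II.1 — burden on tenant; standard: the preponderance of the evidence (weight is at least 49).
    (c): 55 (landlord's 18 disregarded) ≥ 49 [met]
    (d): 50 ≥ 49 [met]
  Stage II.1 is satisfied; the onus moves to the landlord.
Stage II.2 — burden on landlord; standard: a production showing (weight is at least 12).
    (e): 16 ≥ 12 [met]
    (f): 16 ≥ 12 [met]
  Stage II.2 carried; the burden remains with the landlord.
Stage II.3 — burden on landlord; standard: a production showing (weight is at least 12).
    (g): 15 (tenant's 65 disregarded) ≥ 12 [met]
  The landlord carries the last stage.
With every stage satisfied, the landlord prevails on this issue.
— Issue III —
Stage III.1 (tenant, the balance of probabilities, weight exceeds 49): (h) 51 > 49 — meets.
  Stage III.1 carried; the burden shifts to the landlord.
Stage III.2 (landlord, a substantially-more-likely showing, weight exceeds 77): (i) 84 (tenant's 60 disregarded) > 77 — meets.
  Stage III.2 carried; the final stage is satisfied.
With every stage satisfied, the landlord prevails on this issue.
Per-issue: Issue I → landlord; Issue II → landlord; Issue III → landlord. The tenant must prevail on at least one issue; overall, the landlord prevails.

landlord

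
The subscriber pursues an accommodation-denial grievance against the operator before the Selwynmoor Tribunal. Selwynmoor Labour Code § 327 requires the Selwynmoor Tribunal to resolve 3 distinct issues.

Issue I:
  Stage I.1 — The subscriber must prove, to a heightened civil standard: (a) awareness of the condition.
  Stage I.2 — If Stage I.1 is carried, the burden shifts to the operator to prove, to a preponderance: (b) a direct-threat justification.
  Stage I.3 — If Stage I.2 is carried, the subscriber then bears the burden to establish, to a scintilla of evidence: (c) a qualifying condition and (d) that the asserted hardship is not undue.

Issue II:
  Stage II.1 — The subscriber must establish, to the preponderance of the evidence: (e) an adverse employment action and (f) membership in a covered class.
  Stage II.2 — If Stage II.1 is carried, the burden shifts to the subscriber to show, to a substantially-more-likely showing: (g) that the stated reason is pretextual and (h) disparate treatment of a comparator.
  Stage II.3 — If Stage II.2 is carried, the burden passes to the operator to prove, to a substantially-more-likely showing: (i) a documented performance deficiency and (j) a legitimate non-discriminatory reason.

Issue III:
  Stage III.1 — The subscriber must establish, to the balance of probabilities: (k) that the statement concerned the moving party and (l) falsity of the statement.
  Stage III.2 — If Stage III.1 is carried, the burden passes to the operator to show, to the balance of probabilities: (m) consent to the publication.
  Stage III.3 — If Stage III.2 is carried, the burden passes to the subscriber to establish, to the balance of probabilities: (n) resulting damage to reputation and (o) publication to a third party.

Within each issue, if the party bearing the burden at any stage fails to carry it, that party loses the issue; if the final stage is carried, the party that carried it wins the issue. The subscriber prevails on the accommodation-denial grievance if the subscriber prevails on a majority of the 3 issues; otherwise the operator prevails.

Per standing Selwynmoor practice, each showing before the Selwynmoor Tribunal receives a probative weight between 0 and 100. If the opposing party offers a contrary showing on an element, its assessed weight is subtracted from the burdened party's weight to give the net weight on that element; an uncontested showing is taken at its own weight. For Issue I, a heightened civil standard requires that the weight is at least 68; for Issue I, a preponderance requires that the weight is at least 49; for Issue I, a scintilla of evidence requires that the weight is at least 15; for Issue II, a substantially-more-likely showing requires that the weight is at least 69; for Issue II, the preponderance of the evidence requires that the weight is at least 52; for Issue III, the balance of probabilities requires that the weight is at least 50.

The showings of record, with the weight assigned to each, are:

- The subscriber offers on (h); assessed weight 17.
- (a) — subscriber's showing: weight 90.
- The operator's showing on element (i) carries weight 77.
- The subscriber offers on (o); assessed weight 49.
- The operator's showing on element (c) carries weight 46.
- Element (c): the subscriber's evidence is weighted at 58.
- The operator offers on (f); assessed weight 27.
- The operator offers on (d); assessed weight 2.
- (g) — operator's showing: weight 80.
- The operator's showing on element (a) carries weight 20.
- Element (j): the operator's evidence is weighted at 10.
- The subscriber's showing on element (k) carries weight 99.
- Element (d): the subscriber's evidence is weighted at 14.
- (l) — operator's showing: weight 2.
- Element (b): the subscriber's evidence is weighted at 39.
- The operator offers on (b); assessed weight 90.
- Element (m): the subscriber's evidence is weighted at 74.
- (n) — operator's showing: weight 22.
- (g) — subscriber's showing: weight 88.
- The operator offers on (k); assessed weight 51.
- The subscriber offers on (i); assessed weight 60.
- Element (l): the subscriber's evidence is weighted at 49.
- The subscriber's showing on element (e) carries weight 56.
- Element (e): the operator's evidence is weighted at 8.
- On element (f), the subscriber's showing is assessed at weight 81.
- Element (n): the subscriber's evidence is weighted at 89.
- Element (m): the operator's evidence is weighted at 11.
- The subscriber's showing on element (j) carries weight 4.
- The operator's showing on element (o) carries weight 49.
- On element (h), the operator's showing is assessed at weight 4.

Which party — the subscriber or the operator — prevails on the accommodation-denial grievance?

— Issue I —
At Stage I.1 the subscriber must meet a heightened civil standard (weight is at least 68): on (a) the weight is 90 less the opposing 20 gives net 70, ≥ 68, so (a) meets the standard.
  Stage I.1 carried; the burden shifts to the operator.
At Stage I.2 the operator must meet a preponderance (weight is at least 49): on (b) the weight is 90 less the opposing 39 gives net 51, which does reach 49, so (b) meets the standard.
  Stage I.2 is satisfied; the onus moves to the subscriber.
At Stage I.3 the subscriber must meet a scintilla of evidence (weight is at least 15): on (c) the weight is 58 less the opposing 46 gives net 12, < 15, so (c) does not meet the standard; on (d) the weight is 14 less the opposing 2 gives net 12, which does not reach 15, so (d) does not meet the standard.
  The subscriber does not carry Stage I.3.
The operator prevails on this issue.
— Issue II —
At Stage II.1 the subscriber must meet the preponderance of the evidence (weight is at least 52): on (e) the weight is 56 less the opposing 8 gives net 48, which does not reach 52, so (e) does not meet the standard; on (f) the weight is 81 less the opposing 27 gives net 54, which does reach 52, so (f) meets the standard.
  Stage II.1 not carried; the subscriber fails its burden.
The operator prevails on this issue.
— Issue III —
Stage III.1 (subscriber, the balance of probabilities, weight is at least 50): (k) net 99−51=48 < 50 — fails; (l) net 49−2=47 < 50 — fails.
  Not every element is met, so the subscriber fails to carry Stage III.1.
The analysis ends at Stage III.1; the operator prevails on this issue.
Per-issue: Issue I → operator; Issue II → operator; Issue III → operator. The subscriber must prevail on a majority of issues; overall, the operator prevails.

operator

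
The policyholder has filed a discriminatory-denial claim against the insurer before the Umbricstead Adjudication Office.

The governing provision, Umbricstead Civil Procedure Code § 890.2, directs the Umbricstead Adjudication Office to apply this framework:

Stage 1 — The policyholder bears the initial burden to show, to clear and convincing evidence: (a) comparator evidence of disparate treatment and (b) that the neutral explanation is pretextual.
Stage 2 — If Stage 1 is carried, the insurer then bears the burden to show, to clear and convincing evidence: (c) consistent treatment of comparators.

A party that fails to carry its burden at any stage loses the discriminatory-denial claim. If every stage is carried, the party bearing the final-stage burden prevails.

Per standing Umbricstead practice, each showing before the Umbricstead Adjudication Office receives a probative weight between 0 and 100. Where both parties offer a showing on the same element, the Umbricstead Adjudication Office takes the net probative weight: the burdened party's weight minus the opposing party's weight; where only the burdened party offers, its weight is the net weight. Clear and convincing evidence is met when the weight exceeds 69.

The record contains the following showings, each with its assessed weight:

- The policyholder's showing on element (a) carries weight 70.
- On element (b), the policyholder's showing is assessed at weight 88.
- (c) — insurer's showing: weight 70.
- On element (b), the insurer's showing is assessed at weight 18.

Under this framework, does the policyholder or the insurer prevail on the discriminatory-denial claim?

insurer

At Stage 1 the policyholder must meet clear and convincing evidence (weight exceeds 69): on (a) the weight is 70, > 69, so (a) meets the standard; on (b) the weight is 88 less the opposing 18 gives net 70, which does exceed 69, so (b) meets the standard.
  Stage 1 carried; the burden shifts to the insurer.
At Stage 2 the insurer must meet clear and convincing evidence (weight exceeds 69): on (c) the weight is 70, which does exceed 69, so (c) meets the standard.
  All elements met at the final stage.
With every stage satisfied, the insurer prevails.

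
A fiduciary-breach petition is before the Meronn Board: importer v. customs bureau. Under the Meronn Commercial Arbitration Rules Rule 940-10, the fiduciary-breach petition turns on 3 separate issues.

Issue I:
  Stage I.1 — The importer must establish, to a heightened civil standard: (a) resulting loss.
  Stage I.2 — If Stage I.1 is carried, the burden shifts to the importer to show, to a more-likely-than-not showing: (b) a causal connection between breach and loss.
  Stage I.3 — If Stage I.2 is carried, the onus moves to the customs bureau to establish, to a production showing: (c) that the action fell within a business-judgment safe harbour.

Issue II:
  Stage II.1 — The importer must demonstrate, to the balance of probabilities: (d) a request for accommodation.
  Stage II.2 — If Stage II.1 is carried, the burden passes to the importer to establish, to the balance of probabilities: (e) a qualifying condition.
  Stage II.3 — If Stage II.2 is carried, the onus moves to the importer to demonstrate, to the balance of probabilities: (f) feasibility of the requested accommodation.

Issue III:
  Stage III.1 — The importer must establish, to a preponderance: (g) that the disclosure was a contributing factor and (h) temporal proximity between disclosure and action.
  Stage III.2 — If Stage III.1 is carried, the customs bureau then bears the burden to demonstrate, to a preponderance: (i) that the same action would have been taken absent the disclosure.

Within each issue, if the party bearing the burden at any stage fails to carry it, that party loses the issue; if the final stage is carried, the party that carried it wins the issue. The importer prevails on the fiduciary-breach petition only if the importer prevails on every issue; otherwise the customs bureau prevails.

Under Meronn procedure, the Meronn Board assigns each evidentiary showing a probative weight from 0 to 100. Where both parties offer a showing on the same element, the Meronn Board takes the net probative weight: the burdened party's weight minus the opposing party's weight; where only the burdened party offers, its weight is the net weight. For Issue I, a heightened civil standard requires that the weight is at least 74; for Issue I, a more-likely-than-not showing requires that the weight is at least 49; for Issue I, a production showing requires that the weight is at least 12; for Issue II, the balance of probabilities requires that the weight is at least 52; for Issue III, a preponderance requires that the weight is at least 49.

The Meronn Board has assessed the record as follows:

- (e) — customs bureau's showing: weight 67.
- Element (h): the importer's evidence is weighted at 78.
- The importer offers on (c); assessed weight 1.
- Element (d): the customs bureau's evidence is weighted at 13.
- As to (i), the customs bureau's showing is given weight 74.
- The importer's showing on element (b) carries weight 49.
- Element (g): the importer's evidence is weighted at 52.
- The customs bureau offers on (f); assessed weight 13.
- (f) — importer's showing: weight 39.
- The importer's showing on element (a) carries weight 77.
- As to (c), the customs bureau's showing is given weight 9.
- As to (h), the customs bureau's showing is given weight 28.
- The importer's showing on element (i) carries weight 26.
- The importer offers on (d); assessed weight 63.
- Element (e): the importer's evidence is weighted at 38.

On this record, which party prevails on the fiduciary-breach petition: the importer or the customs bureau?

— Issue I —
Stage I.1 (importer, a heightened civil standard, weight is at least 74): (a) 77 ≥ 74 — meets.
  Stage I.1 is satisfied; the importer continues to bear the burden.
Stage I.2 (importer, a more-likely-than-not showing, weight is at least 49): (b) 49 ≥ 49 — meets.
  All elements met. The burden passes to the customs bureau.
Stage I.3 (customs bureau, a production showing, weight is at least 12): (c) net 9−1=8 < 12 — fails.
  Not every element is met, so the customs bureau fails to carry Stage I.3.
So the importer prevails on this issue.
— Issue II —
Stage II.1 — burden on importer; standard: the balance of probabilities (weight is at least 52).
    (d): 63 − 13 = 50 < 52 [not met]
  Not every element is met, so the importer fails to carry Stage II.1.
The analysis ends at Stage II.1; the customs bureau prevails on this issue.
— Issue III —
Stage III.1 (importer, a preponderance, weight is at least 49): (g) 52 ≥ 49 — meets; (h) net 78−28=50 ≥ 49 — meets.
  Stage III.1 is satisfied; the onus moves to the customs bureau.
Stage III.2 (customs bureau, a preponderance, weight is at least 49): (i) net 74−26=48 < 49 — fails.
  Stage III.2 not carried; the customs bureau fails its burden.
The analysis ends at Stage III.2; the importer prevails on this issue.
Per-issue: Issue I → importer; Issue II → customs bureau; Issue III → importer. The importer must prevail on every issue; overall, the customs bureau prevails.

customs bureau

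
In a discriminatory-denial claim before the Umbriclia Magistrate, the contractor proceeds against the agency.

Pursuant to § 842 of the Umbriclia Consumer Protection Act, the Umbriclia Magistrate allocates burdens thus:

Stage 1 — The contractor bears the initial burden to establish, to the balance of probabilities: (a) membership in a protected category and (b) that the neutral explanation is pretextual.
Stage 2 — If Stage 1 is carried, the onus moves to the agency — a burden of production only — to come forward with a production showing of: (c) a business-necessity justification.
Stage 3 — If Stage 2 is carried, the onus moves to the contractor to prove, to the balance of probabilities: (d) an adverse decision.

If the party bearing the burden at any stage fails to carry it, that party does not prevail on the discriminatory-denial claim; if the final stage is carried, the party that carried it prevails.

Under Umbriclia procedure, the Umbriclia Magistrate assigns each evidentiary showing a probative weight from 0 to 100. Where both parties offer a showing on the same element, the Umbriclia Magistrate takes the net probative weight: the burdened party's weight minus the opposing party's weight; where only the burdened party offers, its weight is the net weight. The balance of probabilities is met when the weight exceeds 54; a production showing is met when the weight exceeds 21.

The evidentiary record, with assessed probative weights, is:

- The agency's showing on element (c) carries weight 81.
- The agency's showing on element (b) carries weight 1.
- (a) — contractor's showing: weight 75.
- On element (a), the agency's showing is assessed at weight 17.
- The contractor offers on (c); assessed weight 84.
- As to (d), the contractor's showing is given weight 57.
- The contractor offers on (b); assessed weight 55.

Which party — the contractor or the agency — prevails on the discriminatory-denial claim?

Stage 1 (contractor, the balance of probabilities, weight exceeds 54): (a) net 75−17=58 > 54 — meets; (b) net 55−1=54 ≤ 54 — fails.
  Stage 1 not carried; the contractor fails its burden.
So the agency prevails.

agency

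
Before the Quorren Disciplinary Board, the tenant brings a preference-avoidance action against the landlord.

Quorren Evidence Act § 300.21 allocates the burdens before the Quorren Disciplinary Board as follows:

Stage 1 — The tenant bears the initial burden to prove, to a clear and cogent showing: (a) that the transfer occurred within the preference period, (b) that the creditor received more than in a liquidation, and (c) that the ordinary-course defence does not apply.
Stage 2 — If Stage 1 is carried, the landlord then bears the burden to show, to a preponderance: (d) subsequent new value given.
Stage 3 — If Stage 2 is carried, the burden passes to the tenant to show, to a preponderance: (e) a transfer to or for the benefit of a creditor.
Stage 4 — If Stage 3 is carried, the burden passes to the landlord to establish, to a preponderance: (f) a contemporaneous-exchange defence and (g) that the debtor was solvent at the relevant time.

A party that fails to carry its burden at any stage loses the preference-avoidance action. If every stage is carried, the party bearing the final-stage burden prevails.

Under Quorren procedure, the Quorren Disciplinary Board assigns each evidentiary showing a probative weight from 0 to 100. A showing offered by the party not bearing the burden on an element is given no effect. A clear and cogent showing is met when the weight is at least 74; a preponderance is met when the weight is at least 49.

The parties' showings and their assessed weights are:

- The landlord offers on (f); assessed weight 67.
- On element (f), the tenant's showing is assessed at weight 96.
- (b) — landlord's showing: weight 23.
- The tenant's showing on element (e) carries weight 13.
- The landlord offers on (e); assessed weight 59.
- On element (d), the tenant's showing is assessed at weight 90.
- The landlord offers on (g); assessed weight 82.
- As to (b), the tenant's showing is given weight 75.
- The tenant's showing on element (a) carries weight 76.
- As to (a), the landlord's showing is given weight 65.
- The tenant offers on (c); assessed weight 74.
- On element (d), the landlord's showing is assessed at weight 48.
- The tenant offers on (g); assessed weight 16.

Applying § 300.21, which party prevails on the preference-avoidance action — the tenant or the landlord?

tenant

At Stage 1 the tenant must meet a clear and cogent showing (weight is at least 74): on (a) the weight is 76 (the landlord's 65 is given no effect), ≥ 74, so (a) meets the standard; on (b) the weight is 75 (the landlord's 23 is given no effect), which does reach 74, so (b) meets the standard; on (c) the weight is 74, ≥ 74, so (c) meets the standard.
  The tenant carries Stage 1; the landlord now bears the burden.
At Stage 2 the landlord must meet a preponderance (weight is at least 49): on (d) the weight is 48 (the tenant's 90 is given no effect), < 49, so (d) does not meet the standard.
  Not every element is met, so the landlord fails to carry Stage 2.
The tenant prevails.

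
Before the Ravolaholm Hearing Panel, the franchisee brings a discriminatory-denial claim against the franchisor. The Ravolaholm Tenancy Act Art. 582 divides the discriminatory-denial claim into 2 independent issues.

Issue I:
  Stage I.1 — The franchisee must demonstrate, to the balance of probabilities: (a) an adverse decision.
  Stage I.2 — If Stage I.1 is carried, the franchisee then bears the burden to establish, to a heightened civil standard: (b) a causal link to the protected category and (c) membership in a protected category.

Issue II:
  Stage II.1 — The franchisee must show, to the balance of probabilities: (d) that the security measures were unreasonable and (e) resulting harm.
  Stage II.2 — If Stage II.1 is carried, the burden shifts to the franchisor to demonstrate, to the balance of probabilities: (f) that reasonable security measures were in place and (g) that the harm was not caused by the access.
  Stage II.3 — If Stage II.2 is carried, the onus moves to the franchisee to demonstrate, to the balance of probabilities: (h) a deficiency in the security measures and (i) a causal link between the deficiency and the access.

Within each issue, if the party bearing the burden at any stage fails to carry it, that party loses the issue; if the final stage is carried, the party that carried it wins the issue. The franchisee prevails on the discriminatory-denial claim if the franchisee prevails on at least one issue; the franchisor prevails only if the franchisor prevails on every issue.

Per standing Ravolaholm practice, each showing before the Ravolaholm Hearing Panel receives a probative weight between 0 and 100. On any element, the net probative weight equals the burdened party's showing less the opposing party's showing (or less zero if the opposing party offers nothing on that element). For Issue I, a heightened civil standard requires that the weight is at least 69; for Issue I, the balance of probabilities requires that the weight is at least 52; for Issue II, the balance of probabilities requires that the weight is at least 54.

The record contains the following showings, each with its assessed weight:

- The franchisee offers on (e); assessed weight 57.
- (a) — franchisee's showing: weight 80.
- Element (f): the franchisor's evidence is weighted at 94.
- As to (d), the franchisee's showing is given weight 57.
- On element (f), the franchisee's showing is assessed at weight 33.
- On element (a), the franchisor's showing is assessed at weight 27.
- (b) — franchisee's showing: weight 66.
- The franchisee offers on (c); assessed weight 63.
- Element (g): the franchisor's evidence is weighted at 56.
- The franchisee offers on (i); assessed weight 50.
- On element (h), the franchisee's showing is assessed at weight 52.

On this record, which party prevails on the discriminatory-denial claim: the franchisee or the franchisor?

franchisor

— Issue I —
Stage I.1 (franchisee, the balance of probabilities, weight is at least 52): (a) net 80−27=53 ≥ 52 — meets.
  All elements met. The franchisee retains the burden for Stage I.2.
Stage I.2 (franchisee, a heightened civil standard, weight is at least 69): (b) 66 < 69 — fails; (c) 63 < 69 — fails.
  Not every element is met, so the franchisee fails to carry Stage I.2.
The franchisor prevails on this issue.
— Issue II —
Stage II.1 (franchisee, the balance of probabilities, weight is at least 54): (d) 57 ≥ 54 — meets; (e) 57 ≥ 54 — meets.
  All elements met. The burden passes to the franchisor.
Stage II.2 (franchisor, the balance of probabilities, weight is at least 54): (f) net 94−33=61 ≥ 54 — meets; (g) 56 ≥ 54 — meets.
  Stage II.2 carried; the burden shifts to the franchisee.
Stage II.3 (franchisee, the balance of probabilities, weight is at least 54): (h) 52 < 54 — fails; (i) 50 < 54 — fails.
  Not every element is met, so the franchisee fails to carry Stage II.3.
So the franchisor prevails on this issue.
Per-issue: Issue I → franchisor; Issue II → franchisor. The franchisee must prevail on at least one issue; overall, the franchisor prevails.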